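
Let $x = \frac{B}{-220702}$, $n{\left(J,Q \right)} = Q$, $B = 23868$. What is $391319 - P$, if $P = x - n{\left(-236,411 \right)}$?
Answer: $\frac{43227809164}{110351} \approx 3.9173 \cdot 10^{5}$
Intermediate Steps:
$x = - \frac{11934}{110351}$ ($x = \frac{23868}{-220702} = 23868 \left(- \frac{1}{220702}\right) = - \frac{11934}{110351} \approx -0.10815$)
$P = - \frac{45366195}{110351}$ ($P = - \frac{11934}{110351} - 411 = - \frac{45366195}{110351} \approx -411.11$)
$391319 - P = 391319 - - \frac{45366195}{110351} = 391319 + \frac{45366195}{110351} = \frac{43227809164}{110351}$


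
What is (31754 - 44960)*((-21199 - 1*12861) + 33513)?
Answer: 7223682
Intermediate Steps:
(31754 - 44960)*((-21199 - 1*12861) + 33513) = -13206*((-21199 - 12861) + 33513) = -13206*(-34060 + 33513) = -13206*(-547) = 7223682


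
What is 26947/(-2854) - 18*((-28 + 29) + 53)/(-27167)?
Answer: -729295061/77534618 ≈ -9.4061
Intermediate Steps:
26947/(-2854) - 18*((-28 + 29) + 53)/(-27167) = 26947*(-1/2854) - 18*(1 + 53)*(-1/27167) = -26947/2854 - 18*54*(-1/27167) = -26947/2854 - 972*(-1/27167) = -26947/2854 + 972/27167 = -729295061/77534618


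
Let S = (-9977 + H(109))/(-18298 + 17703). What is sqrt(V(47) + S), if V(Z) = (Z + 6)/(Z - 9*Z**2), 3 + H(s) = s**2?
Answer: I*sqrt(445330849441870)/11801230 ≈ 1.7882*I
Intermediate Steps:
H(s) = -3 + s**2
S = -1901/595 (S = (-9977 + (-3 + 109**2))/(-18298 + 17703) = (-9977 + (-3 + 11881))/(-595) = (-9977 + 11878)*(-1/595) = 1901*(-1/595) = -1901/595 ≈ -3.1950)
V(Z) = (6 + Z)/(Z - 9*Z**2)
sqrt(V(47) + S) = sqrt((-6 - 1*47)/(47*(-1 + 9*47)) - 1901/595) = sqrt((-6 - 47)/(47*(-1 + 423)) - 1901/595) = sqrt((1/47)*(-53)/422 - 1901/595) = sqrt((1/47)*(1/422)*(-53) - 1901/595) = sqrt(-53/19834 - 1901/595) = sqrt(-37735969/11801230) = I*sqrt(445330849441870)/11801230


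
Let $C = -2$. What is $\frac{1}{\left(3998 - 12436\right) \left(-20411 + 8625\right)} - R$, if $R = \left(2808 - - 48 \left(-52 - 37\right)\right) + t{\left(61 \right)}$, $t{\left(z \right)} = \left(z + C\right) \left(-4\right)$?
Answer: $\frac{169065455601}{99450268} \approx 1700.0$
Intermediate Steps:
$t{\left(z \right)} = 8 - 4 z$ ($t{\left(z \right)} = \left(z - 2\right) \left(-4\right) = \left(-2 + z\right) \left(-4\right) = 8 - 4 z$)
$R = -1700$ ($R = \left(2808 - - 48 \left(-52 - 37\right)\right) + \left(8 - 244\right) = \left(2808 - \left(-48\right) \left(-89\right)\right) + \left(8 - 244\right) = \left(2808 - 4272\right) - 236 = -1464 - 236 = -1700$)
$\frac{1}{\left(3998 - 12436\right) \left(-20411 + 8625\right)} - R = \frac{1}{\left(3998 - 12436\right) \left(-20411 + 8625\right)} - -1700 = \frac{1}{\left(-8438\right) \left(-11786\right)} + 1700 = \frac{1}{99450268} + 1700 = \frac{169065455601}{99450268}$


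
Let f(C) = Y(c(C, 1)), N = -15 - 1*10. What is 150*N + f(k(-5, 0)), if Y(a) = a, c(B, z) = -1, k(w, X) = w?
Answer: -3751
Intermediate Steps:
N = -25 (N = -15 - 10 = -25)
f(C) = -1
150*N + f(k(-5, 0)) = 150*(-25) - 1 = -3750 - 1 = -3751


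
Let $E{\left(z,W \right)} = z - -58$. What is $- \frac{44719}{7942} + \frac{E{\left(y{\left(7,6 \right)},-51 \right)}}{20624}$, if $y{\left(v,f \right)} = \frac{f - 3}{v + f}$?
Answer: $- \frac{5991844217}{1064672752} \approx -5.6279$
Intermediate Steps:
$y{\left(v,f \right)} = \frac{-3 + f}{f + v}$
$E{\left(z,W \right)} = 58 + z$ ($E{\left(z,W \right)} = z + 58 = 58 + z$)
$- \frac{44719}{7942} + \frac{E{\left(y{\left(7,6 \right)},-51 \right)}}{20624} = - \frac{44719}{7942} + \frac{58 + \frac{-3 + 6}{6 + 7}}{20624} = \left(-44719\right) \frac{1}{7942} + \left(58 + \frac{1}{13} \cdot 3\right) \frac{1}{20624} = - \frac{44719}{7942} + \left(58 + \frac{1}{13} \cdot 3\right) \frac{1}{20624} = - \frac{44719}{7942} + \left(58 + \frac{3}{13}\right) \frac{1}{20624} = - \frac{44719}{7942} + \frac{757}{13} \cdot \frac{1}{20624} = - \frac{44719}{7942} + \frac{757}{268112} = - \frac{5991844217}{1064672752}$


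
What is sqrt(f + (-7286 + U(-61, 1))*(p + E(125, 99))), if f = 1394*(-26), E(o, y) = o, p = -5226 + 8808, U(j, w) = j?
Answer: I*sqrt(27271573) ≈ 5222.2*I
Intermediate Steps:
p = 3582
f = -36244
sqrt(f + (-7286 + U(-61, 1))*(p + E(125, 99))) = sqrt(-36244 + (-7286 - 61)*(3582 + 125)) = sqrt(-36244 - 7347*3707) = sqrt(-36244 - 27235329) = sqrt(-27271573) = I*sqrt(27271573)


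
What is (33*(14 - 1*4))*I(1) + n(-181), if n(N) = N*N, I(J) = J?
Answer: 33091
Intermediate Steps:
n(N) = N**2
(33*(14 - 1*4))*I(1) + n(-181) = (33*(14 - 1*4))*1 + (-181)**2 = (33*(14 - 4))*1 + 32761 = (33*10)*1 + 32761 = 330*1 + 32761 = 330 + 32761 = 33091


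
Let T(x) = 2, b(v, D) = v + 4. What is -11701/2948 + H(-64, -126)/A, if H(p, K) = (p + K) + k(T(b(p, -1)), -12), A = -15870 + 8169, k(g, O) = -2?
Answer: -29847795/7567516 ≈ -3.9442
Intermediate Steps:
b(v, D) = 4 + v
A = -7701
H(p, K) = -2 + K + p (H(p, K) = (p + K) - 2 = (K + p) - 2 = -2 + K + p)
-11701/2948 + H(-64, -126)/A = -11701/2948 + (-2 - 126 - 64)/(-7701) = -11701*1/2948 - 192*(-1/7701) = -11701/2948 + 64/2567 = -29847795/7567516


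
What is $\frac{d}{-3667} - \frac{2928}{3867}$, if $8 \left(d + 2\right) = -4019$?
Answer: $- \frac{23430821}{37814104} \approx -0.61963$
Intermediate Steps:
$d = - \frac{4035}{8}$ ($d = -2 + \frac{1}{8} \left(-4019\right) = -2 - \frac{4019}{8} = - \frac{4035}{8} \approx -504.38$)
$\frac{d}{-3667} - \frac{2928}{3867} = - \frac{4035}{8 \left(-3667\right)} - \frac{2928}{3867} = \left(- \frac{4035}{8}\right) \left(- \frac{1}{3667}\right) - \frac{976}{1289} = \frac{4035}{29336} - \frac{976}{1289} = - \frac{23430821}{37814104}$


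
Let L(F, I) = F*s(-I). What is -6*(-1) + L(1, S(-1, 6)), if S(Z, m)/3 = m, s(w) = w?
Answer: -12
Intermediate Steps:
S(Z, m) = 3*m
L(F, I) = -F*I (L(F, I) = F*(-I) = -F*I)
-6*(-1) + L(1, S(-1, 6)) = -6*(-1) - 1*1*3*6 = 6 - 1*1*18 = 6 - 18 = -12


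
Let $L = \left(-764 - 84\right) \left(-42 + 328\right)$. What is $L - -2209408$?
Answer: $1966880$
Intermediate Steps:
$L = -242528$ ($L = \left(-848\right) 286 = -242528$)
$L - -2209408 = -242528 - -2209408 = -242528 + 2209408 = 1966880$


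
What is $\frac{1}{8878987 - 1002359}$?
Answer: $\frac{1}{7876628} \approx 1.2696 \cdot 10^{-7}$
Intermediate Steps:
$\frac{1}{8878987 - 1002359} = \frac{1}{7876628}$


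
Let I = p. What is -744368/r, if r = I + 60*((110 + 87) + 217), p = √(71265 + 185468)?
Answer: -18490101120/616768867 + 744368*√256733/616768867 ≈ -29.367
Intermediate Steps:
p = √256733 ≈ 506.69
I = √256733 ≈ 506.69
r = 24840 + √256733 (r = √256733 + 60*((110 + 87) + 217) = √256733 + 60*(197 + 217) = √256733 + 60*414 = √256733 + 24840 = 24840 + √256733 ≈ 25347.)
-744368/r = -744368/(24840 + √256733)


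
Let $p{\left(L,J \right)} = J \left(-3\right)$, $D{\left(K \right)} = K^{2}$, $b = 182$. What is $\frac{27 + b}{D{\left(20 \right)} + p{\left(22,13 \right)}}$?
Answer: $\frac{11}{19} \approx 0.57895$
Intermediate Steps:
$p{\left(L,J \right)} = - 3 J$
$\frac{27 + b}{D{\left(20 \right)} + p{\left(22,13 \right)}} = \frac{27 + 182}{20^{2} - 39} = \frac{209}{400 - 39} = \frac{209}{361} = 209 \cdot \frac{1}{361} = \frac{11}{19}$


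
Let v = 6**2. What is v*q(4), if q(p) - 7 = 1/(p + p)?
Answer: 513/2 ≈ 256.50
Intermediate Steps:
q(p) = 7 + 1/(2*p) (q(p) = 7 + 1/(p + p) = 7 + 1/(2*p))
v = 36
v*q(4) = 36*(7 + (1/2)/4) = 36*(7 + (1/2)*(1/4)) = 36*(7 + 1/8) = 36*(57/8) = 513/2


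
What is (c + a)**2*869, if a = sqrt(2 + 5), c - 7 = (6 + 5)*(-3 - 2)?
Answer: 2008259 - 83424*sqrt(7) ≈ 1.7875e+6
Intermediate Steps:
c = -48 (c = 7 + (6 + 5)*(-3 - 2) = 7 + 11*(-5) = 7 - 55 = -48)
a = sqrt(7) ≈ 2.6458
(c + a)**2*869 = (-48 + sqrt(7))**2*869 = 869*(-48 + sqrt(7))**2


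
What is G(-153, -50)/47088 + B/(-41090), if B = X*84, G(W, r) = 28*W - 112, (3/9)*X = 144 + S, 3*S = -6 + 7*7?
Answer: -7355153/6910164 ≈ -1.0644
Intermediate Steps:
S = 43/3 (S = (-6 + 7*7)/3 = (-6 + 49)/3 = (1/3)*43 = 43/3 ≈ 14.333)
X = 475 (X = 3*(144 + 43/3) = 3*(475/3) = 475)
G(W, r) = -112 + 28*W
B = 39900 (B = 475*84 = 39900)
G(-153, -50)/47088 + B/(-41090) = (-112 + 28*(-153))/47088 + 39900/(-41090) = (-112 - 4284)*(1/47088) + 39900*(-1/41090) = -4396*1/47088 - 570/587 = -1099/11772 - 570/587 = -7355153/6910164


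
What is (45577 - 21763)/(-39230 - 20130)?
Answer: -1701/4240 ≈ -0.40118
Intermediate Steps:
(45577 - 21763)/(-39230 - 20130) = 23814/(-59360) = 23814*(-1/59360) = -1701/4240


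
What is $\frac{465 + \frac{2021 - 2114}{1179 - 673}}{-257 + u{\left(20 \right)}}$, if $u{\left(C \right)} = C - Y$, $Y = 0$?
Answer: $- \frac{78399}{39974} \approx -1.9613$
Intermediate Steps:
$u{\left(C \right)} = C$ ($u{\left(C \right)} = C - 0 = C + 0 = C$)
$\frac{465 + \frac{2021 - 2114}{1179 - 673}}{-257 + u{\left(20 \right)}} = \frac{465 + \frac{2021 - 2114}{1179 - 673}}{-257 + 20} = \frac{465 - \frac{93}{506}}{-237} = \left(465 - \frac{93}{506}\right) \left(- \frac{1}{237}\right) = \frac{235197}{506} \left(- \frac{1}{237}\right) = - \frac{78399}{39974}$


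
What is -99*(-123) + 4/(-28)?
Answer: 85238/7 ≈ 12177.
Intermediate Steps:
-99*(-123) + 4/(-28) = 12177 + 4*(-1/28) = 12177 - ⅐ = 85238/7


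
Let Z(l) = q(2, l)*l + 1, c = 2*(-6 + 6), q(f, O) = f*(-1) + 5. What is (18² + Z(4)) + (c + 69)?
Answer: 406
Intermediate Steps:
q(f, O) = 5 - f (q(f, O) = -f + 5 = 5 - f)
c = 0 (c = 2*0 = 0)
Z(l) = 1 + 3*l (Z(l) = (5 - 1*2)*l + 1 = (5 - 2)*l + 1 = 3*l + 1 = 1 + 3*l)
(18² + Z(4)) + (c + 69) = (18² + (1 + 3*4)) + (0 + 69) = (324 + (1 + 12)) + 69 = (324 + 13) + 69 = 337 + 69 = 406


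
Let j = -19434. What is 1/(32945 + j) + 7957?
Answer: 107507028/13511 ≈ 7957.0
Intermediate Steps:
1/(32945 + j) + 7957 = 1/(32945 - 19434) + 7957 = 1/13511 + 7957 = 107507028/13511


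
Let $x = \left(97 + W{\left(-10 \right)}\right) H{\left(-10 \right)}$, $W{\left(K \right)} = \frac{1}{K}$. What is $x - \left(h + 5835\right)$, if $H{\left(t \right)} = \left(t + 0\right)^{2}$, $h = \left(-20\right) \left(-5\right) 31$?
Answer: $755$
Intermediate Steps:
$h = 3100$ ($h = 100 \cdot 31 = 3100$)
$H{\left(t \right)} = t^{2}$
$x = 9690$ ($x = \left(97 + \frac{1}{-10}\right) \left(-10\right)^{2} = \left(97 - \frac{1}{10}\right) 100 = \frac{969}{10} \cdot 100 = 9690$)
$x - \left(h + 5835\right) = 9690 - \left(3100 + 5835\right) = 9690 - 8935 = 755$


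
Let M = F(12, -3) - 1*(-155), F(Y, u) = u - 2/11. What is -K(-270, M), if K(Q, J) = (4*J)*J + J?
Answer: -11173970/121 ≈ -92347.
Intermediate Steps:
F(Y, u) = -2/11 + u (F(Y, u) = u - 2*1/11 = u - 2/11 = -2/11 + u)
M = 1670/11 (M = (-2/11 - 3) - 1*(-155) = -35/11 + 155 = 1670/11 ≈ 151.82)
K(Q, J) = J + 4*J**2 (K(Q, J) = 4*J**2 + J = J + 4*J**2)
-K(-270, M) = -1670*(1 + 4*(1670/11))/11 = -1670*(1 + 6680/11)/11 = -1670*6691/(11*11) = -1*11173970/121 = -11173970/121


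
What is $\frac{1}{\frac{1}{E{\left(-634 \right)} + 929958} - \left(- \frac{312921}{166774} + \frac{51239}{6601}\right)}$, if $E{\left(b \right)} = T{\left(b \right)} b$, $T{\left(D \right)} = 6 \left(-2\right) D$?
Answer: $- \frac{1071568225555359}{6307241302808296} \approx -0.16989$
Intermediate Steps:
$T{\left(D \right)} = - 12 D$
$E{\left(b \right)} = - 12 b^{2}$ ($E{\left(b \right)} = - 12 b b = - 12 b^{2}$)
$\frac{1}{\frac{1}{E{\left(-634 \right)} + 929958} - \left(- \frac{312921}{166774} + \frac{51239}{6601}\right)} = \frac{1}{\frac{1}{- 12 \left(-634\right)^{2} + 929958} - \left(- \frac{312921}{166774} + \frac{51239}{6601}\right)} = \frac{1}{\frac{1}{\left(-12\right) 401956 + 929958} - \frac{6479741465}{1100875174}} = \frac{1}{\frac{1}{-4823472 + 929958} + \left(\frac{312921}{166774} - \frac{51239}{6601}\right)} = \frac{1}{\frac{1}{-3893514} - \frac{6479741465}{1100875174}} = \frac{1}{- \frac{1}{3893514} - \frac{6479741465}{1100875174}} = \frac{1}{- \frac{6307241302808296}{1071568225555359}} = - \frac{1071568225555359}{6307241302808296}$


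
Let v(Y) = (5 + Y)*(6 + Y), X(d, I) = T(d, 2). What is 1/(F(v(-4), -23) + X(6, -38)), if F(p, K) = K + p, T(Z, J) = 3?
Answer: -1/18 ≈ -0.055556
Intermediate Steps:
X(d, I) = 3
1/(F(v(-4), -23) + X(6, -38)) = 1/((-23 + (30 + (-4)² + 11*(-4))) + 3) = 1/((-23 + (30 + 16 - 44)) + 3) = 1/((-23 + 2) + 3) = 1/(-21 + 3) = 1/(-18) = -1/18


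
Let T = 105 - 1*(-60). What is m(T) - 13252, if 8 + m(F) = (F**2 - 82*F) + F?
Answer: 600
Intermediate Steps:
T = 165 (T = 105 + 60 = 165)
m(F) = -8 + F**2 - 81*F (m(F) = -8 + ((F**2 - 82*F) + F) = -8 + (F**2 - 81*F) = -8 + F**2 - 81*F)
m(T) - 13252 = (-8 + 165**2 - 81*165) - 13252 = (-8 + 27225 - 13365) - 13252 = 13852 - 13252 = 600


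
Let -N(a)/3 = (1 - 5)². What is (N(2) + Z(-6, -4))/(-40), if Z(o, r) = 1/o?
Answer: 289/240 ≈ 1.2042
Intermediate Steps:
Z(o, r) = 1/o
N(a) = -48 (N(a) = -3*(1 - 5)² = -3*(-4)² = -3*16 = -48)
(N(2) + Z(-6, -4))/(-40) = (-48 + 1/(-6))/(-40) = (-48 - ⅙)*(-1/40) = -289/6*(-1/40) = 289/240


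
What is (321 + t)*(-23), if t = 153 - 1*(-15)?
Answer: -11247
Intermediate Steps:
t = 168 (t = 153 + 15 = 168)
(321 + t)*(-23) = (321 + 168)*(-23) = 489*(-23) = -11247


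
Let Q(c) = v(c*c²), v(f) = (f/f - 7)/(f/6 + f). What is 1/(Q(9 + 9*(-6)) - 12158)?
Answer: -70875/861698246 ≈ -8.2250e-5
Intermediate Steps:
v(f) = -36/(7*f) (v(f) = (1 - 7)/(f*(⅙) + f) = -6/(f/6 + f) = -6*6/(7*f) = -36/(7*f))
Q(c) = -36/(7*c³)
1/(Q(9 + 9*(-6)) - 12158) = 1/(-36/(7*(9 + 9*(-6))³) - 12158) = 1/(-36/(7*(9 - 54)³) - 12158) = 1/(-36/7/(-45)³ - 12158) = 1/(-36/7*(-1/91125) - 12158) = 1/(4/70875 - 12158) = 1/(-861698246/70875) = -70875/861698246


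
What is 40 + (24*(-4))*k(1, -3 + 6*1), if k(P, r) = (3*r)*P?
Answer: -824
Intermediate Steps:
k(P, r) = 3*P*r
40 + (24*(-4))*k(1, -3 + 6*1) = 40 + (24*(-4))*(3*1*(-3 + 6*1)) = 40 - 288*(-3 + 6) = 40 - 288*3 = 40 - 96*9 = 40 - 864 = -824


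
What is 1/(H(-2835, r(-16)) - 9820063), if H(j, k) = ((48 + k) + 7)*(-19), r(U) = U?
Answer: -1/9820804 ≈ -1.0182e-7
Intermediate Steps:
H(j, k) = -1045 - 19*k (H(j, k) = (55 + k)*(-19) = -1045 - 19*k)
1/(H(-2835, r(-16)) - 9820063) = 1/((-1045 - 19*(-16)) - 9820063) = 1/((-1045 + 304) - 9820063) = 1/(-741 - 9820063) = 1/(-9820804) = -1/9820804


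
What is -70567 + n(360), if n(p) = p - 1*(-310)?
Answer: -69897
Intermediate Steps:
n(p) = 310 + p (n(p) = p + 310 = 310 + p)
-70567 + n(360) = -70567 + (310 + 360) = -70567 + 670 = -69897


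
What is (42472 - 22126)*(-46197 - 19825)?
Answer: -1343283612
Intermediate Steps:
(42472 - 22126)*(-46197 - 19825) = 20346*(-66022) = -1343283612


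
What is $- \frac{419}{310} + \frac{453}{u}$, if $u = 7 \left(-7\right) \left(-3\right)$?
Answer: $\frac{26279}{15190} \approx 1.73$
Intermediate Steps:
$u = 147$ ($u = \left(-49\right) \left(-3\right) = 147$)
$- \frac{419}{310} + \frac{453}{u} = - \frac{419}{310} + \frac{453}{147} = \left(-419\right) \frac{1}{310} + 453 \cdot \frac{1}{147} = - \frac{419}{310} + \frac{151}{49} = \frac{26279}{15190}$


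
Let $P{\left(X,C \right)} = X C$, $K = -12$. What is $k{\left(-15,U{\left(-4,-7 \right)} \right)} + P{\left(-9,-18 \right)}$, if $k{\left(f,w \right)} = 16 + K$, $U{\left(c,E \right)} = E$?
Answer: $166$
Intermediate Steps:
$P{\left(X,C \right)} = C X$
$k{\left(f,w \right)} = 4$ ($k{\left(f,w \right)} = 16 - 12 = 4$)
$k{\left(-15,U{\left(-4,-7 \right)} \right)} + P{\left(-9,-18 \right)} = 4 - -162 = 4 + 162 = 166$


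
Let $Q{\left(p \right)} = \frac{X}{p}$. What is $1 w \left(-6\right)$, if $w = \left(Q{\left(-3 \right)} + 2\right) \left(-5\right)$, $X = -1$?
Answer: $70$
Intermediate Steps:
$Q{\left(p \right)} = - \frac{1}{p}$
$w = - \frac{35}{3}$ ($w = \left(- \frac{1}{-3} + 2\right) \left(-5\right) = \left(\left(-1\right) \left(- \frac{1}{3}\right) + 2\right) \left(-5\right) = \left(\frac{1}{3} + 2\right) \left(-5\right) = \frac{7}{3} \left(-5\right) = - \frac{35}{3} \approx -11.667$)
$1 w \left(-6\right) = 1 \left(- \frac{35}{3}\right) \left(-6\right) = \left(- \frac{35}{3}\right) \left(-6\right) = 70$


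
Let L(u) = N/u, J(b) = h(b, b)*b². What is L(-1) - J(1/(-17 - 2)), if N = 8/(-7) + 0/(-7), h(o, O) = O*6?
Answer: 54914/48013 ≈ 1.1437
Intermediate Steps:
h(o, O) = 6*O
N = -8/7 (N = 8*(-⅐) + 0*(-⅐) = -8/7 + 0 = -8/7 ≈ -1.1429)
J(b) = 6*b³ (J(b) = (6*b)*b² = 6*b³)
L(u) = -8/(7*u)
L(-1) - J(1/(-17 - 2)) = -8/7/(-1) - 6*(1/(-17 - 2))³ = -8/7*(-1) - 6*(1/(-19))³ = 8/7 - 6*(-1/19)³ = 8/7 - 6*(-1)/6859 = 8/7 - 1*(-6/6859) = 8/7 + 6/6859 = 54914/48013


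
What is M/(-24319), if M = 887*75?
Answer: -66525/24319 ≈ -2.7355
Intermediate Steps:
M = 66525
M/(-24319) = 66525/(-24319) = 66525*(-1/24319) = -66525/24319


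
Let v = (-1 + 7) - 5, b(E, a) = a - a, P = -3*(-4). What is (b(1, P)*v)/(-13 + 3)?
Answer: 0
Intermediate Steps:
P = 12
b(E, a) = 0
v = 1 (v = 6 - 5 = 1)
(b(1, P)*v)/(-13 + 3) = (0*1)/(-13 + 3) = 0/(-10) = 0*(-⅒) = 0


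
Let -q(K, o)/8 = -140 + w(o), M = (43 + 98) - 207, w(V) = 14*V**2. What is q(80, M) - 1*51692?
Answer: -538444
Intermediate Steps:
M = -66 (M = 141 - 207 = -66)
q(K, o) = 1120 - 112*o**2 (q(K, o) = -8*(-140 + 14*o**2) = 1120 - 112*o**2)
q(80, M) - 1*51692 = (1120 - 112*(-66)**2) - 1*51692 = (1120 - 112*4356) - 51692 = (1120 - 487872) - 51692 = -486752 - 51692 = -538444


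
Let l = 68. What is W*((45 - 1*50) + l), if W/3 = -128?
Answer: -24192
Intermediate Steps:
W = -384 (W = 3*(-128) = -384)
W*((45 - 1*50) + l) = -384*((45 - 1*50) + 68) = -384*((45 - 50) + 68) = -384*(-5 + 68) = -384*63 = -24192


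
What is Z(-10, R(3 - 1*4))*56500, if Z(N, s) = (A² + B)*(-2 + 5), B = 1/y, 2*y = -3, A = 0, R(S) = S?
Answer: -113000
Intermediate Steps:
y = -3/2 (y = (½)*(-3) = -3/2 ≈ -1.5000)
B = -⅔ (B = 1/(-3/2) = -⅔ ≈ -0.66667)
Z(N, s) = -2 (Z(N, s) = (0² - ⅔)*(-2 + 5) = (0 - ⅔)*3 = -⅔*3 = -2)
Z(-10, R(3 - 1*4))*56500 = -2*56500 = -113000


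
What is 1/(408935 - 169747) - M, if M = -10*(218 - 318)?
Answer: -239187999/239188 ≈ -1000.0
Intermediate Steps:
M = 1000 (M = -10*(-100) = 1000)
1/(408935 - 169747) - M = 1/(408935 - 169747) - 1*1000 = 1/239188 - 1000 = -239187999/239188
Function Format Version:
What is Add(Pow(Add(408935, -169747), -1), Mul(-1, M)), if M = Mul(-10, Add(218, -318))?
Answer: Rational(-239187999, 239188) ≈ -1000.0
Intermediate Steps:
M = 1000 (M = Mul(-10, -100) = 1000)
Add(Pow(Add(408935, -169747), -1), Mul(-1, M)) = Add(Pow(Add(408935, -169747), -1), Mul(-1, 1000)) = Add(Pow(239188, -1), -1000) = Add(Rational(1, 239188), -1000) = Rational(-239187999, 239188)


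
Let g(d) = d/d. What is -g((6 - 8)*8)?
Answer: -1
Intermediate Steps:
g(d) = 1
-g((6 - 8)*8) = -1*1 = -1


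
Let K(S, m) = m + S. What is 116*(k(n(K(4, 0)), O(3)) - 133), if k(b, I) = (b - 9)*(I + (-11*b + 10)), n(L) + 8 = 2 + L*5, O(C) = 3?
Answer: -97208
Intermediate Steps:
K(S, m) = S + m
n(L) = -6 + 5*L (n(L) = -8 + (2 + L*5) = -8 + (2 + 5*L) = -6 + 5*L)
k(b, I) = (-9 + b)*(10 + I - 11*b) (k(b, I) = (-9 + b)*(I + (10 - 11*b)) = (-9 + b)*(10 + I - 11*b))
116*(k(n(K(4, 0)), O(3)) - 133) = 116*((-90 - 11*(-6 + 5*(4 + 0))**2 - 9*3 + 109*(-6 + 5*(4 + 0)) + 3*(-6 + 5*(4 + 0))) - 133) = 116*((-90 - 11*(-6 + 5*4)**2 - 27 + 109*(-6 + 5*4) + 3*(-6 + 5*4)) - 133) = 116*((-90 - 11*(-6 + 20)**2 - 27 + 109*(-6 + 20) + 3*(-6 + 20)) - 133) = 116*((-90 - 11*14**2 - 27 + 109*14 + 3*14) - 133) = 116*((-90 - 11*196 - 27 + 1526 + 42) - 133) = 116*((-90 - 2156 - 27 + 1526 + 42) - 133) = 116*(-705 - 133) = 116*(-838) = -97208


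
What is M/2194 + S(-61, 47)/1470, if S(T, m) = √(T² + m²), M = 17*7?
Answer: 119/2194 + √5930/1470 ≈ 0.10662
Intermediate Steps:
M = 119
M/2194 + S(-61, 47)/1470 = 119/2194 + √((-61)² + 47²)/1470 = 119*(1/2194) + √(3721 + 2209)*(1/1470) = 119/2194 + √5930*(1/1470) = 119/2194 + √5930/1470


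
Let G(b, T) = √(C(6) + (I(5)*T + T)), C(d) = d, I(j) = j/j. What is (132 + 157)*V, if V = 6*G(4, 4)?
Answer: 1734*√14 ≈ 6488.0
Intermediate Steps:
I(j) = 1
G(b, T) = √(6 + 2*T) (G(b, T) = √(6 + (1*T + T)) = √(6 + (T + T)) = √(6 + 2*T))
V = 6*√14 (V = 6*√(6 + 2*4) = 6*√(6 + 8) = 6*√14 ≈ 22.450)
(132 + 157)*V = (132 + 157)*(6*√14) = 289*(6*√14) = 1734*√14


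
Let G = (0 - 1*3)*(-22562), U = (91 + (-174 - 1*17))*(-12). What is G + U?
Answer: 68886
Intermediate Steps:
U = 1200 (U = (91 + (-174 - 17))*(-12) = (91 - 191)*(-12) = -100*(-12) = 1200)
G = 67686 (G = (0 - 3)*(-22562) = -3*(-22562) = 67686)
G + U = 67686 + 1200 = 68886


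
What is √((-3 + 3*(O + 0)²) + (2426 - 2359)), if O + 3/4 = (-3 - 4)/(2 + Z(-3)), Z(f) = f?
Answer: √2899/4 ≈ 13.461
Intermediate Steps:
O = 25/4 (O = -¾ + (-3 - 4)/(2 - 3) = -¾ - 7/(-1) = -¾ - 7*(-1) = -¾ + 7 = 25/4 ≈ 6.2500)
√((-3 + 3*(O + 0)²) + (2426 - 2359)) = √((-3 + 3*(25/4 + 0)²) + (2426 - 2359)) = √((-3 + 3*(25/4)²) + 67) = √((-3 + 3*(625/16)) + 67) = √((-3 + 1875/16) + 67) = √(1827/16 + 67) = √(2899/16) = √2899/4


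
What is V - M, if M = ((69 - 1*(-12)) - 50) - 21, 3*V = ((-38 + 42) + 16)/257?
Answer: -7690/771 ≈ -9.9741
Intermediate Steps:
V = 20/771 (V = (((-38 + 42) + 16)/257)/3 = ((4 + 16)*(1/257))/3 = (20*(1/257))/3 = (⅓)*(20/257) = 20/771 ≈ 0.025940)
M = 10 (M = ((69 + 12) - 50) - 21 = (81 - 50) - 21 = 31 - 21 = 10)
V - M = 20/771 - 1*10 = 20/771 - 10 = -7690/771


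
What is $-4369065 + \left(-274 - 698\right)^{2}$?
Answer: $-3424281$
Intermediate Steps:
$-4369065 + \left(-274 - 698\right)^{2} = -4369065 + \left(-972\right)^{2} = -4369065 + 944784 = -3424281$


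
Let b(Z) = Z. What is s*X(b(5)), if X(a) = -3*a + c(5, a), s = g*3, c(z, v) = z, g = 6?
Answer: -180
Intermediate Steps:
s = 18 (s = 6*3 = 18)
X(a) = 5 - 3*a (X(a) = -3*a + 5 = 5 - 3*a)
s*X(b(5)) = 18*(5 - 3*5) = 18*(5 - 15) = 18*(-10) = -180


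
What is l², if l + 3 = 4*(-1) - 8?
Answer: 225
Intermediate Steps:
l = -15 (l = -3 + (4*(-1) - 8) = -3 + (-4 - 8) = -3 - 12 = -15)
l² = (-15)² = 225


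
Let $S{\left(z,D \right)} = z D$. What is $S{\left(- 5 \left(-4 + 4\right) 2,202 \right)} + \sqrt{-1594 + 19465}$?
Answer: $\sqrt{17871} \approx 133.68$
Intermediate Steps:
$S{\left(z,D \right)} = D z$
$S{\left(- 5 \left(-4 + 4\right) 2,202 \right)} + \sqrt{-1594 + 19465} = 202 - 5 \left(-4 + 4\right) 2 + \sqrt{-1594 + 19465} = 202 \left(-5\right) 0 \cdot 2 + \sqrt{17871} = 202 \cdot 0 \cdot 2 + \sqrt{17871} = 202 \cdot 0 + \sqrt{17871} = 0 + \sqrt{17871} = \sqrt{17871}$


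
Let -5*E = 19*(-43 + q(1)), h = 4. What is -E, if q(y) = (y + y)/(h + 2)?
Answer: -2432/15 ≈ -162.13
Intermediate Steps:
q(y) = y/3 (q(y) = (y + y)/(4 + 2) = (2*y)/6 = (2*y)*(⅙) = y/3)
E = 2432/15 (E = -19*(-43 + (⅓)*1)/5 = -19*(-43 + ⅓)/5 = -19*(-128)/(5*3) = -⅕*(-2432/3) = 2432/15 ≈ 162.13)
-E = -1*2432/15 = -2432/15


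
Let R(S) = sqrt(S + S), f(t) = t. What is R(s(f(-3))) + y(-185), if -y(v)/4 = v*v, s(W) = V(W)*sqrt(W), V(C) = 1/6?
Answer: -136900 + 3**(3/4)*sqrt(I)/3 ≈ -1.369e+5 + 0.53728*I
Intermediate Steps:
V(C) = 1/6
s(W) = sqrt(W)/6
y(v) = -4*v**2 (y(v) = -4*v*v = -4*v**2)
R(S) = sqrt(2)*sqrt(S) (R(S) = sqrt(2*S) = sqrt(2)*sqrt(S))
R(s(f(-3))) + y(-185) = sqrt(2)*sqrt(sqrt(-3)/6) - 4*(-185)**2 = sqrt(2)*sqrt((I*sqrt(3))/6) - 4*34225 = sqrt(2)*sqrt(I*sqrt(3)/6) - 136900 = sqrt(2)*(sqrt(2)*3**(3/4)*sqrt(I)/6) - 136900 = 3**(3/4)*sqrt(I)/3 - 136900 = -136900 + 3**(3/4)*sqrt(I)/3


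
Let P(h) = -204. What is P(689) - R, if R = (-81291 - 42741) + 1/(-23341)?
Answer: 2890269349/23341 ≈ 1.2383e+5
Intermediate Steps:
R = -2895030913/23341 (R = -124032 - 1/23341 = -2895030913/23341 ≈ -1.2403e+5)
P(689) - R = -204 - 1*(-2895030913/23341) = -204 + 2895030913/23341 = 2890269349/23341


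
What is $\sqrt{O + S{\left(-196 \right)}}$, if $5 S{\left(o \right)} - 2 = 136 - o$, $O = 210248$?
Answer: $\frac{\sqrt{5257870}}{5} \approx 458.6$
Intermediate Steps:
$S{\left(o \right)} = \frac{138}{5} - \frac{o}{5}$ ($S{\left(o \right)} = \frac{2}{5} + \frac{136 - o}{5} = \frac{2}{5} - \left(- \frac{136}{5} + \frac{o}{5}\right) = \frac{138}{5} - \frac{o}{5}$)
$\sqrt{O + S{\left(-196 \right)}} = \sqrt{210248 + \left(\frac{138}{5} - - \frac{196}{5}\right)} = \sqrt{210248 + \left(\frac{138}{5} + \frac{196}{5}\right)} = \sqrt{210248 + \frac{334}{5}} = \sqrt{\frac{1051574}{5}} = \frac{\sqrt{5257870}}{5}$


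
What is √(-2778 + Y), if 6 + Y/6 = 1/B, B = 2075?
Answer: 2*I*√121160163/415 ≈ 53.047*I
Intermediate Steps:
Y = -74694/2075 (Y = -36 + 6/2075 = -74694/2075 ≈ -35.997)
√(-2778 + Y) = √(-2778 - 74694/2075) = √(-5839044/2075) = 2*I*√121160163/415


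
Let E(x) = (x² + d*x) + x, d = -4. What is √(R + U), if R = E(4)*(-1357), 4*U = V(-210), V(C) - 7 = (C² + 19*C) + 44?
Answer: √18449/2 ≈ 67.914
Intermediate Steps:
E(x) = x² - 3*x (E(x) = (x² - 4*x) + x = x² - 3*x)
V(C) = 51 + C² + 19*C (V(C) = 7 + ((C² + 19*C) + 44) = 7 + (44 + C² + 19*C) = 51 + C² + 19*C)
U = 40161/4 (U = (51 + (-210)² + 19*(-210))/4 = (51 + 44100 - 3990)/4 = (¼)*40161 = 40161/4 ≈ 10040.)
R = -5428 (R = (4*(-3 + 4))*(-1357) = (4*1)*(-1357) = 4*(-1357) = -5428)
√(R + U) = √(-5428 + 40161/4) = √(18449/4) = √18449/2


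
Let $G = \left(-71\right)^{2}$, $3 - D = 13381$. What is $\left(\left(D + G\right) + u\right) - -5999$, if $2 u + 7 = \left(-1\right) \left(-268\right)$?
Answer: $- \frac{4415}{2} \approx -2207.5$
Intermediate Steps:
$D = -13378$ ($D = 3 - 13381 = -13378$)
$G = 5041$
$u = \frac{261}{2}$ ($u = - \frac{7}{2} + \frac{\left(-1\right) \left(-268\right)}{2} = - \frac{7}{2} + \frac{1}{2} \cdot 268 = - \frac{7}{2} + 134 = \frac{261}{2} \approx 130.5$)
$\left(\left(D + G\right) + u\right) - -5999 = \left(\left(-13378 + 5041\right) + \frac{261}{2}\right) - -5999 = \left(-8337 + \frac{261}{2}\right) + 5999 = - \frac{16413}{2} + 5999 = - \frac{4415}{2}$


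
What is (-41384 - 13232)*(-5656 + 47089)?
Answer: -2262904728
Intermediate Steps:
(-41384 - 13232)*(-5656 + 47089) = -54616*41433 = -2262904728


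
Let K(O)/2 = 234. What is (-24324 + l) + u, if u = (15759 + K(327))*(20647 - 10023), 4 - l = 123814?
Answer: 172247514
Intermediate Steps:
l = -123810 (l = 4 - 1*123814 = 4 - 123814 = -123810)
K(O) = 468 (K(O) = 2*234 = 468)
u = 172395648 (u = (15759 + 468)*(20647 - 10023) = 16227*10624 = 172395648)
(-24324 + l) + u = (-24324 - 123810) + 172395648 = -148134 + 172395648 = 172247514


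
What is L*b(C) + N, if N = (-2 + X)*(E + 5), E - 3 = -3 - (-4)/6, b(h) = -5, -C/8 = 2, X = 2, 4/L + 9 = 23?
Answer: -10/7 ≈ -1.4286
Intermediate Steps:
L = 2/7 (L = 4/(-9 + 23) = 4/14 = 4*(1/14) = 2/7 ≈ 0.28571)
C = -16 (C = -8*2 = -16)
E = 2/3 (E = 3 + (-3 - (-4)/6) = 3 + (-3 - 1*(-2/3)) = 3 + (-3 + 2/3) = 3 - 7/3 = 2/3 ≈ 0.66667)
N = 0 (N = (-2 + 2)*(2/3 + 5) = 0*(17/3) = 0)
L*b(C) + N = (2/7)*(-5) + 0 = -10/7 + 0 = -10/7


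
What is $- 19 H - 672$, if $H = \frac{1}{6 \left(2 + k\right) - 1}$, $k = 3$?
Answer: $- \frac{19507}{29} \approx -672.66$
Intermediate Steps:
$H = \frac{1}{29}$ ($H = \frac{1}{6 \left(2 + 3\right) - 1} = \frac{1}{6 \cdot 5 - 1} = \frac{1}{30 - 1} = \frac{1}{29} \approx 0.034483$)
$- 19 H - 672 = \left(-19\right) \frac{1}{29} - 672 = - \frac{19}{29} - 672 = - \frac{19507}{29}$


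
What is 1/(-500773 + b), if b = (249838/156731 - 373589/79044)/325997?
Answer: -4038661157528508/2022452463877828319371 ≈ -1.9969e-6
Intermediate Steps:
b = -38804782687/4038661157528508 (b = (249838*(1/156731) - 373589*1/79044)*(1/325997) = (249838/156731 - 373589/79044)*(1/325997) = -38804782687/12388645164*1/325997 = -38804782687/4038661157528508 ≈ -9.6083e-6)
1/(-500773 + b) = 1/(-500773 - 38804782687/4038661157528508) = 1/(-2022452463877828319371/4038661157528508) = -4038661157528508/2022452463877828319371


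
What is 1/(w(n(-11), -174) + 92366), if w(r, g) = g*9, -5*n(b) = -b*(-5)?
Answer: 1/90800 ≈ 1.1013e-5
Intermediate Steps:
n(b) = -b (n(b) = -(-b)*(-5)/5 = -b)
w(r, g) = 9*g
1/(w(n(-11), -174) + 92366) = 1/(9*(-174) + 92366) = 1/(-1566 + 92366) = 1/90800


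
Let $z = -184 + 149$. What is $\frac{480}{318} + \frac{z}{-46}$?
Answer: $\frac{5535}{2438} \approx 2.2703$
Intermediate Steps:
$z = -35$
$\frac{480}{318} + \frac{z}{-46} = \frac{480}{318} - \frac{35}{-46} = 480 \cdot \frac{1}{318} - - \frac{35}{46} = \frac{80}{53} + \frac{35}{46} = \frac{5535}{2438}$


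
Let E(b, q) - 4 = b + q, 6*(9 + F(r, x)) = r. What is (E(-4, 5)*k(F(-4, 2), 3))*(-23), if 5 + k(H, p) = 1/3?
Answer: 1610/3 ≈ 536.67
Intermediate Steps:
F(r, x) = -9 + r/6
k(H, p) = -14/3 (k(H, p) = -5 + 1/3 = -14/3)
E(b, q) = 4 + b + q (E(b, q) = 4 + (b + q) = 4 + b + q)
(E(-4, 5)*k(F(-4, 2), 3))*(-23) = ((4 - 4 + 5)*(-14/3))*(-23) = (5*(-14/3))*(-23) = -70/3*(-23) = 1610/3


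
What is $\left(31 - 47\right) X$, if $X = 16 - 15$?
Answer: $-16$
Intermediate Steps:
$X = 1$ ($X = 16 - 15 = 1$)
$\left(31 - 47\right) X = \left(31 - 47\right) 1 = \left(-16\right) 1 = -16$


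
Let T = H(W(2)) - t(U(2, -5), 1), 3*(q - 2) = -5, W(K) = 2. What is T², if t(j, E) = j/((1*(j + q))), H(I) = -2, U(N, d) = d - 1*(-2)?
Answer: 625/64 ≈ 9.7656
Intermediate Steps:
U(N, d) = 2 + d (U(N, d) = d + 2 = 2 + d)
q = ⅓ (q = 2 + (⅓)*(-5) = 2 - 5/3 = ⅓ ≈ 0.33333)
t(j, E) = j/(⅓ + j) (t(j, E) = j/((1*(j + ⅓))) = j/((1*(⅓ + j))) = j/(⅓ + j))
T = -25/8 (T = -2 - 3*(2 - 5)/(1 + 3*(2 - 5)) = -2 - 3*(-3)/(1 + 3*(-3)) = -2 - 3*(-3)/(1 - 9) = -2 - 3*(-3)/(-8) = -2 - 3*(-3)*(-1)/8 = -2 - 1*9/8 = -2 - 9/8 = -25/8 ≈ -3.1250)
T² = (-25/8)² = 625/64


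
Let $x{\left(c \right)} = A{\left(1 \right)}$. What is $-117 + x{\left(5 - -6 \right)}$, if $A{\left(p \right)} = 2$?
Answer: $-115$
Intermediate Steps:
$x{\left(c \right)} = 2$
$-117 + x{\left(5 - -6 \right)} = -117 + 2 = -115$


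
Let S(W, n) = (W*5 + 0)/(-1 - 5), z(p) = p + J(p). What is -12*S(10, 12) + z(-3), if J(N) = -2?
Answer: 95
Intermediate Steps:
z(p) = -2 + p (z(p) = p - 2 = -2 + p)
S(W, n) = -5*W/6 (S(W, n) = (5*W + 0)/(-6) = (5*W)*(-⅙) = -5*W/6)
-12*S(10, 12) + z(-3) = -(-10)*10 + (-2 - 3) = -12*(-25/3) - 5 = 100 - 5 = 95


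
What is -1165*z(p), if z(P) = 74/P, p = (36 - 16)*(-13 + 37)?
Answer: -8621/48 ≈ -179.60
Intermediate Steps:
p = 480 (p = 20*24 = 480)
-1165*z(p) = -86210/480 = -1165*37/240 = -8621/48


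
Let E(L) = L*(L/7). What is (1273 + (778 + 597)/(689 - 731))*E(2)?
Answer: 104182/147 ≈ 708.72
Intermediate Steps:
E(L) = L²/7 (E(L) = L*(L*(⅐)) = L*(L/7) = L²/7)
(1273 + (778 + 597)/(689 - 731))*E(2) = (1273 + (778 + 597)/(689 - 731))*((⅐)*2²) = (1273 + 1375/(-42))*((⅐)*4) = (1273 + 1375*(-1/42))*(4/7) = (1273 - 1375/42)*(4/7) = (52091/42)*(4/7) = 104182/147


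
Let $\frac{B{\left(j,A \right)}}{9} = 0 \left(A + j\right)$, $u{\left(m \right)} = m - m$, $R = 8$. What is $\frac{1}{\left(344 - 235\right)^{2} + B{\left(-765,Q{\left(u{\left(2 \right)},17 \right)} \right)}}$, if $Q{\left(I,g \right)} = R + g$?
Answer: $\frac{1}{11881} \approx 8.4168 \cdot 10^{-5}$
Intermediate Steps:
$u{\left(m \right)} = 0$
$Q{\left(I,g \right)} = 8 + g$
$B{\left(j,A \right)} = 0$ ($B{\left(j,A \right)} = 9 \cdot 0 \left(A + j\right) = 9 \cdot 0 = 0$)
$\frac{1}{\left(344 - 235\right)^{2} + B{\left(-765,Q{\left(u{\left(2 \right)},17 \right)} \right)}} = \frac{1}{\left(344 - 235\right)^{2} + 0} = \frac{1}{109^{2} + 0} = \frac{1}{11881 + 0} = \frac{1}{11881}$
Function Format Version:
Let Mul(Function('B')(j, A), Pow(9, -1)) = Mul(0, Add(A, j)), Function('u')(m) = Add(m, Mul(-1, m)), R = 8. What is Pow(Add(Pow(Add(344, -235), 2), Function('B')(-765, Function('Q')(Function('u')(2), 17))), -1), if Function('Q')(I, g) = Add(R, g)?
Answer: Rational(1, 11881) ≈ 8.4168e-5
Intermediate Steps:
Function('u')(m) = 0
Function('Q')(I, g) = Add(8, g)
Function('B')(j, A) = 0 (Function('B')(j, A) = Mul(9, Mul(0, Add(A, j))) = Mul(9, 0) = 0)
Pow(Add(Pow(Add(344, -235), 2), Function('B')(-765, Function('Q')(Function('u')(2), 17))), -1) = Pow(Add(Pow(Add(344, -235), 2), 0), -1) = Pow(Add(Pow(109, 2), 0), -1) = Pow(Add(11881, 0), -1) = Pow(11881, -1) = Rational(1, 11881)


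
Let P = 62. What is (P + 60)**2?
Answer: 14884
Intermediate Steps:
(P + 60)**2 = (62 + 60)**2 = 122**2 = 14884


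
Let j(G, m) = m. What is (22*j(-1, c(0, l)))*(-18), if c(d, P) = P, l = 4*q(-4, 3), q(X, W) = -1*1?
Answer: 1584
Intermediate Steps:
q(X, W) = -1
l = -4 (l = 4*(-1) = -4)
(22*j(-1, c(0, l)))*(-18) = (22*(-4))*(-18) = -88*(-18) = 1584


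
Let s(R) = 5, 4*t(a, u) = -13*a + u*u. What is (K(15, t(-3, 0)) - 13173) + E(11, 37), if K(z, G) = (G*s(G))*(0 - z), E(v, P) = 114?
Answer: -55161/4 ≈ -13790.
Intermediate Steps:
t(a, u) = -13*a/4 + u**2/4 (t(a, u) = (-13*a + u*u)/4 = (-13*a + u**2)/4 = (u**2 - 13*a)/4 = -13*a/4 + u**2/4)
K(z, G) = -5*G*z (K(z, G) = (G*5)*(0 - z) = (5*G)*(-z) = -5*G*z)
(K(15, t(-3, 0)) - 13173) + E(11, 37) = (-5*(-13/4*(-3) + (1/4)*0**2)*15 - 13173) + 114 = (-5*(39/4 + (1/4)*0)*15 - 13173) + 114 = (-5*(39/4 + 0)*15 - 13173) + 114 = (-5*39/4*15 - 13173) + 114 = (-2925/4 - 13173) + 114 = -55617/4 + 114 = -55161/4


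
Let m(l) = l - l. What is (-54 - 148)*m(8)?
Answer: 0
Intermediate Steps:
m(l) = 0
(-54 - 148)*m(8) = (-54 - 148)*0 = -202*0 = 0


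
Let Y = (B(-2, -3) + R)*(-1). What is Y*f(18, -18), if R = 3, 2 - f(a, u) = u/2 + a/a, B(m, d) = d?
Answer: 0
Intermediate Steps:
f(a, u) = 1 - u/2 (f(a, u) = 2 - (u/2 + a/a) = 2 - (u*(½) + 1) = 2 - (u/2 + 1) = 2 - (1 + u/2) = 2 + (-1 - u/2) = 1 - u/2)
Y = 0 (Y = (-3 + 3)*(-1) = 0*(-1) = 0)
Y*f(18, -18) = 0*(1 - ½*(-18)) = 0*(1 + 9) = 0*10 = 0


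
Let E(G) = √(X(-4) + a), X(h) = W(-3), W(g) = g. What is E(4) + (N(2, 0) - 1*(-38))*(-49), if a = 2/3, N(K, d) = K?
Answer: -1960 + I*√21/3 ≈ -1960.0 + 1.5275*I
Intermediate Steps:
X(h) = -3
a = ⅔ (a = 2*(⅓) = ⅔ ≈ 0.66667)
E(G) = I*√21/3 (E(G) = √(-3 + ⅔) = √(-7/3) = I*√21/3)
E(4) + (N(2, 0) - 1*(-38))*(-49) = I*√21/3 + (2 - 1*(-38))*(-49) = I*√21/3 + (2 + 38)*(-49) = I*√21/3 + 40*(-49) = I*√21/3 - 1960 = -1960 + I*√21/3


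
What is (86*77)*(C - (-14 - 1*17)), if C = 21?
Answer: 344344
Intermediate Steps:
(86*77)*(C - (-14 - 1*17)) = (86*77)*(21 - (-14 - 1*17)) = 6622*(21 - (-14 - 17)) = 6622*(21 - 1*(-31)) = 6622*(21 + 31) = 6622*52 = 344344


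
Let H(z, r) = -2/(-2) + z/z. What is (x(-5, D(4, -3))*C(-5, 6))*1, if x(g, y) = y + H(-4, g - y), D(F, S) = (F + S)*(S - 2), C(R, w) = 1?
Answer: -3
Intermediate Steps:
D(F, S) = (-2 + S)*(F + S) (D(F, S) = (F + S)*(-2 + S) = (-2 + S)*(F + S))
H(z, r) = 2 (H(z, r) = -2*(-½) + 1 = 1 + 1 = 2)
x(g, y) = 2 + y (x(g, y) = y + 2 = 2 + y)
(x(-5, D(4, -3))*C(-5, 6))*1 = ((2 + ((-3)² - 2*4 - 2*(-3) + 4*(-3)))*1)*1 = ((2 + (9 - 8 + 6 - 12))*1)*1 = ((2 - 5)*1)*1 = -3*1*1 = -3*1 = -3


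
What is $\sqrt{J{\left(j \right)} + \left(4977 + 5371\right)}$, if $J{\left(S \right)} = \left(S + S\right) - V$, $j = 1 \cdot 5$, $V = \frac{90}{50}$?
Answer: $\frac{\sqrt{258905}}{5} \approx 101.77$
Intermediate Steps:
$V = \frac{9}{5}$ ($V = 90 \cdot \frac{1}{50} = \frac{9}{5} \approx 1.8$)
$j = 5$
$J{\left(S \right)} = - \frac{9}{5} + 2 S$ ($J{\left(S \right)} = \left(S + S\right) - \frac{9}{5} = 2 S - \frac{9}{5} = - \frac{9}{5} + 2 S$)
$\sqrt{J{\left(j \right)} + \left(4977 + 5371\right)} = \sqrt{\left(- \frac{9}{5} + 2 \cdot 5\right) + \left(4977 + 5371\right)} = \sqrt{\left(- \frac{9}{5} + 10\right) + 10348} = \sqrt{\frac{41}{5} + 10348} = \sqrt{\frac{51781}{5}} = \frac{\sqrt{258905}}{5}$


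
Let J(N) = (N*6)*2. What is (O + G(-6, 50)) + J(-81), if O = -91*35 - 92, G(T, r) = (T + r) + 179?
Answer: -4026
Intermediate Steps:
G(T, r) = 179 + T + r
J(N) = 12*N (J(N) = (6*N)*2 = 12*N)
O = -3277 (O = -3185 - 92 = -3277)
(O + G(-6, 50)) + J(-81) = (-3277 + (179 - 6 + 50)) + 12*(-81) = (-3277 + 223) - 972 = -3054 - 972 = -4026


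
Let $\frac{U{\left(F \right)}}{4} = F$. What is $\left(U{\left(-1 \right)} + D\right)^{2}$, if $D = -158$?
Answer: $26244$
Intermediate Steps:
$U{\left(F \right)} = 4 F$
$\left(U{\left(-1 \right)} + D\right)^{2} = \left(4 \left(-1\right) - 158\right)^{2} = \left(-4 - 158\right)^{2} = \left(-162\right)^{2} = 26244$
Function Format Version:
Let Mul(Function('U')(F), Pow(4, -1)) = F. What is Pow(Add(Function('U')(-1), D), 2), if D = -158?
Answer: 26244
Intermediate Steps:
Function('U')(F) = Mul(4, F)
Pow(Add(Function('U')(-1), D), 2) = Pow(Add(Mul(4, -1), -158), 2) = Pow(Add(-4, -158), 2) = Pow(-162, 2) = 26244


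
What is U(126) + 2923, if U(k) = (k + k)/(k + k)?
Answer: 2924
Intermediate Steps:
U(k) = 1 (U(k) = (2*k)/((2*k)) = (2*k)*(1/(2*k)) = 1)
U(126) + 2923 = 1 + 2923 = 2924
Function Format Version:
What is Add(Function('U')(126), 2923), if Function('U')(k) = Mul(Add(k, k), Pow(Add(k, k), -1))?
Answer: 2924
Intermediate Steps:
Function('U')(k) = 1 (Function('U')(k) = Mul(Mul(2, k), Pow(Mul(2, k), -1)) = Mul(Mul(2, k), Mul(Rational(1, 2), Pow(k, -1))) = 1)
Add(Function('U')(126), 2923) = Add(1, 2923) = 2924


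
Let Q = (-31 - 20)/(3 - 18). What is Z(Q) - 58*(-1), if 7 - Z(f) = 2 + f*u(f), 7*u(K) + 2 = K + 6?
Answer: 10396/175 ≈ 59.406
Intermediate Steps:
u(K) = 4/7 + K/7 (u(K) = -2/7 + (K + 6)/7 = -2/7 + (6 + K)/7 = -2/7 + (6/7 + K/7) = 4/7 + K/7)
Q = 17/5 (Q = -51/(-15) = -51*(-1/15) = 17/5 ≈ 3.4000)
Z(f) = 5 - f*(4/7 + f/7) (Z(f) = 7 - (2 + f*(4/7 + f/7)) = 7 + (-2 - f*(4/7 + f/7)) = 5 - f*(4/7 + f/7))
Z(Q) - 58*(-1) = (5 - ⅐*17/5*(4 + 17/5)) - 58*(-1) = (5 - ⅐*17/5*37/5) + 58 = (5 - 629/175) + 58 = 246/175 + 58 = 10396/175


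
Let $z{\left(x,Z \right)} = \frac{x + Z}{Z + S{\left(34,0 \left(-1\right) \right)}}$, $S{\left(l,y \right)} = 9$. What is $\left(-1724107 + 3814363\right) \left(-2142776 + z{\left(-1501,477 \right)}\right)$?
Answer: $- \frac{362795338380160}{81} \approx -4.479 \cdot 10^{12}$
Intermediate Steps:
$z{\left(x,Z \right)} = \frac{Z + x}{9 + Z}$ ($z{\left(x,Z \right)} = \frac{x + Z}{Z + 9} = \frac{Z + x}{9 + Z}$)
$\left(-1724107 + 3814363\right) \left(-2142776 + z{\left(-1501,477 \right)}\right) = \left(-1724107 + 3814363\right) \left(-2142776 + \frac{477 - 1501}{9 + 477}\right) = 2090256 \left(-2142776 + \frac{1}{486} \left(-1024\right)\right) = 2090256 \left(-2142776 - \frac{512}{243}\right) = 2090256 \left(- \frac{520695080}{243}\right) = - \frac{362795338380160}{81}$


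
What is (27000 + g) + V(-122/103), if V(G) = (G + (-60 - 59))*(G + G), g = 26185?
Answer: 567260141/10609 ≈ 53470.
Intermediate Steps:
V(G) = 2*G*(-119 + G) (V(G) = (G - 119)*(2*G) = (-119 + G)*(2*G) = 2*G*(-119 + G))
(27000 + g) + V(-122/103) = (27000 + 26185) + 2*(-122/103)*(-119 - 122/103) = 53185 + 2*(-122*1/103)*(-119 - 122*1/103) = 53185 + 2*(-122/103)*(-119 - 122/103) = 53185 + 2*(-122/103)*(-12379/103) = 53185 + 3020476/10609 = 567260141/10609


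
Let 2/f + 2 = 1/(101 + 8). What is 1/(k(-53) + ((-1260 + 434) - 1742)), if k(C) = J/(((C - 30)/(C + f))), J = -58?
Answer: -18011/46931950 ≈ -0.00038377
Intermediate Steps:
f = -218/217 (f = 2/(-2 + 1/(101 + 8)) = 2/(-2 + 1/109) = 2/(-217/109) = 2*(-109/217) = -218/217 ≈ -1.0046)
k(C) = -58*(-218/217 + C)/(-30 + C) (k(C) = -58*(C - 218/217)/(C - 30) = -58*(-218/217 + C)/(-30 + C))
1/(k(-53) + ((-1260 + 434) - 1742)) = 1/(58*(218 - 217*(-53))/(217*(-30 - 53)) + ((-1260 + 434) - 1742)) = 1/((58/217)*(218 + 11501)/(-83) + (-826 - 1742)) = 1/((58/217)*(-1/83)*11719 - 2568) = 1/(-679702/18011 - 2568) = 1/(-46931950/18011) = -18011/46931950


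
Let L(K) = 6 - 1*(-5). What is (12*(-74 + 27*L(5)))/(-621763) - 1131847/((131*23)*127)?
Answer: -704764560337/237918233713 ≈ -2.9622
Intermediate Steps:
L(K) = 11 (L(K) = 6 + 5 = 11)
(12*(-74 + 27*L(5)))/(-621763) - 1131847/((131*23)*127) = (12*(-74 + 27*11))/(-621763) - 1131847/((131*23)*127) = (12*(-74 + 297))*(-1/621763) - 1131847/(3013*127) = (12*223)*(-1/621763) - 1131847/382651 = 2676*(-1/621763) - 1131847*1/382651 = -2676/621763 - 1131847/382651 = -704764560337/237918233713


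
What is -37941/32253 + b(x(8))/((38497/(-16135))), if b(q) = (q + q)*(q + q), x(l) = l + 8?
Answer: -178117473799/413881247 ≈ -430.36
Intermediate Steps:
x(l) = 8 + l
b(q) = 4*q**2 (b(q) = (2*q)*(2*q) = 4*q**2)
-37941/32253 + b(x(8))/((38497/(-16135))) = -37941/32253 + (4*(8 + 8)**2)/((38497/(-16135))) = -37941*1/32253 + (4*16**2)/((38497*(-1/16135))) = -12647/10751 + (4*256)/(-38497/16135) = -12647/10751 + 1024*(-16135/38497) = -12647/10751 - 16522240/38497 = -178117473799/413881247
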